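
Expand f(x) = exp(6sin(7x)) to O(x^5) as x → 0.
1 + 42*x + 882*x**2 + 12005*x**3 + 115248*x**4 + O(x**5)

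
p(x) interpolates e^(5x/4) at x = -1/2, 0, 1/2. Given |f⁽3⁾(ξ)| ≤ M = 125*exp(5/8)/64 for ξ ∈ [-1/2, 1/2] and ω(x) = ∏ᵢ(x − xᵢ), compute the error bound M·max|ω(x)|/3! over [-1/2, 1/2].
125*sqrt(3)*exp(5/8)/13824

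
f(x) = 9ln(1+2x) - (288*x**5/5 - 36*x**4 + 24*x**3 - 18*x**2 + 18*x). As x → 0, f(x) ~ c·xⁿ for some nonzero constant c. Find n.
6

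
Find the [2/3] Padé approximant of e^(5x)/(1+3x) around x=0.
(425*x**2/172 + 110*x/43 + 1)/(1375*x**3/258 - 885*x**2/172 + 24*x/43 + 1)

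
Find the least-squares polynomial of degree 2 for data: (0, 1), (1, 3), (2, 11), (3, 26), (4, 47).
36/35 + (-19/14)x + (45/14)x²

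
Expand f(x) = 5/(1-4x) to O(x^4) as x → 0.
5 + 20*x + 80*x**2 + 320*x**3 + O(x**4)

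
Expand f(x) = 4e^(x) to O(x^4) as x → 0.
4 + 4*x + 2*x**2 + 2*x**3/3 + O(x**4)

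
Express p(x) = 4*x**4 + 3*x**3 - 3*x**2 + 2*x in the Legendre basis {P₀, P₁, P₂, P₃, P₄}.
(-1/5)P₀ + (19/5)P₁ + (2/7)P₂ + (6/5)P₃ + (32/35)P₄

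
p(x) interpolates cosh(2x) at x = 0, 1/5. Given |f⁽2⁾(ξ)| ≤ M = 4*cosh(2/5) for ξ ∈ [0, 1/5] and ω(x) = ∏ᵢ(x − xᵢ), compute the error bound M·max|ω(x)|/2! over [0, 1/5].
cosh(2/5)/50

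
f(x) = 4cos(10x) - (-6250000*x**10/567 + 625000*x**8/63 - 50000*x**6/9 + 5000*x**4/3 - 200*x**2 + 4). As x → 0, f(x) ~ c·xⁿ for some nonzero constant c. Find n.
12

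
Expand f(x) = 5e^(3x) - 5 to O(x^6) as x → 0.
15*x + 45*x**2/2 + 45*x**3/2 + 135*x**4/8 + 81*x**5/8 + O(x**6)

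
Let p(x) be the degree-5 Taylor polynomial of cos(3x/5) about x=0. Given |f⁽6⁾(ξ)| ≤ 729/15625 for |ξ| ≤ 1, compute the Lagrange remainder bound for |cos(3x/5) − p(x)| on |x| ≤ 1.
81/1250000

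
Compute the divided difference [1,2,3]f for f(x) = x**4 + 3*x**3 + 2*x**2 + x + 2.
45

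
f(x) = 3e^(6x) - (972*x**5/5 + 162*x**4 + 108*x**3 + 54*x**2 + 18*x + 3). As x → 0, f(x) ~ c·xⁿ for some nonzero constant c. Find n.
6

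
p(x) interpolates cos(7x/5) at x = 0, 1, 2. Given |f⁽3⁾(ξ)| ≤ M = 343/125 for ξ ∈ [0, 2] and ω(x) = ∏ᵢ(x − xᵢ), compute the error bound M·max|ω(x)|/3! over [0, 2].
343*sqrt(3)/3375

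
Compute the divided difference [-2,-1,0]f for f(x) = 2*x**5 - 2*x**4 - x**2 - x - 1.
-45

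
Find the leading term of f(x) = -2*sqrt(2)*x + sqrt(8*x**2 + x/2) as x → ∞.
sqrt(2)/16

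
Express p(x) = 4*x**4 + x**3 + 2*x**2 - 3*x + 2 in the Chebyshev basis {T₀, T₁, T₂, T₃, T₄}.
(9/2)T₀ + (-9/4)T₁ + (3)T₂ + (1/4)T₃ + (1/2)T₄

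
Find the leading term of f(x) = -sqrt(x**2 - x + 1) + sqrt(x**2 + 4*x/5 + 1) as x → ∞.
9/10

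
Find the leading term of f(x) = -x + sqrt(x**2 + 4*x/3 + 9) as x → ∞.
2/3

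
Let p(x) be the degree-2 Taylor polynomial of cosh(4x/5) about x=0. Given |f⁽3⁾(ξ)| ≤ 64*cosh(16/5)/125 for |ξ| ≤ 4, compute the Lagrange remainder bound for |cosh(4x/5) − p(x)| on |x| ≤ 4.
2048*cosh(16/5)/375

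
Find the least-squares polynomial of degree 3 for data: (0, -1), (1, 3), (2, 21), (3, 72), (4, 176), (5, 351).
-41/42 + (827/252)x + (-107/42)x² + (115/36)x³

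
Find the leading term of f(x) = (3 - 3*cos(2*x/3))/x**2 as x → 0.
2/3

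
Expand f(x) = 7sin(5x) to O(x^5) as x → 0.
35*x - 875*x**3/6 + O(x**5)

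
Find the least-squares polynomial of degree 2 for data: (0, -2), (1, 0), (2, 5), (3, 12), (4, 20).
-11/5 + (8/5)x + x²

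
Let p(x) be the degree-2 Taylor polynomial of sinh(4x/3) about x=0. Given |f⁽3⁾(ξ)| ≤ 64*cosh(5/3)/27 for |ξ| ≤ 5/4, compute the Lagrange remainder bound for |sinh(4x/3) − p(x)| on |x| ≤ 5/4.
125*cosh(5/3)/162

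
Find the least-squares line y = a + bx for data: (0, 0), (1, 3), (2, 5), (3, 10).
a = -3/10, b = 16/5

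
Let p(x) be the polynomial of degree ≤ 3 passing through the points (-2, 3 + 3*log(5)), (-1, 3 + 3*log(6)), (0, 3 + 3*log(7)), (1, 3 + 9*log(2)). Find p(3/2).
3 + log(226492416*2**(5/8)*3**(15/16)*5**(1/16)*7**(7/16)/4117715)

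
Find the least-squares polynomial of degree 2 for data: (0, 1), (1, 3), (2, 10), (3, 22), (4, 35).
23/35 + (69/70)x + (27/14)x²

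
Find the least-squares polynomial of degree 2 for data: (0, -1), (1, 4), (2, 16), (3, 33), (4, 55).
-43/35 + (207/70)x + (39/14)x²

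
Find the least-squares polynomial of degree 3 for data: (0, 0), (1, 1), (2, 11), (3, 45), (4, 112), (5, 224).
1/7 + (-7/6)x + (-11/28)x² + (23/12)x³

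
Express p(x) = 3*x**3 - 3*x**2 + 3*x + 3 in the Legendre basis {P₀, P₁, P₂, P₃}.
(2)P₀ + (24/5)P₁ + (-2)P₂ + (6/5)P₃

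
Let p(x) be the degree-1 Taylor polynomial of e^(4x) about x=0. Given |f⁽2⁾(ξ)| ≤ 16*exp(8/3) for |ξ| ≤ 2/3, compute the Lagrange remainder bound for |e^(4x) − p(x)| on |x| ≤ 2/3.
32*exp(8/3)/9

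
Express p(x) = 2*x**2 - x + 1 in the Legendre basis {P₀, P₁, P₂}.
(5/3)P₀ - P₁ + (4/3)P₂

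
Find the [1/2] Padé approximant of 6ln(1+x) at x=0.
6*x/(-x**2/12 + x/2 + 1)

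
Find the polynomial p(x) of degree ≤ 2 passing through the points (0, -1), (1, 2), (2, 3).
-x**2 + 4*x - 1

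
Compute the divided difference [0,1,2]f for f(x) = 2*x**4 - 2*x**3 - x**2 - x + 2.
7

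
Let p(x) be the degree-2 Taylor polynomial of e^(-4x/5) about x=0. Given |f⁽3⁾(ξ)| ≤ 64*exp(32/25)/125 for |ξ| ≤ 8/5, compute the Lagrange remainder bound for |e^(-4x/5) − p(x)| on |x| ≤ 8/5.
16384*exp(32/25)/46875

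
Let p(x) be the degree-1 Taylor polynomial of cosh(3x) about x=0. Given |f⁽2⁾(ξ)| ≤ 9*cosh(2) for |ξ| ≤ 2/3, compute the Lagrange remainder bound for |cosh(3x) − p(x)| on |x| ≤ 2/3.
2*cosh(2)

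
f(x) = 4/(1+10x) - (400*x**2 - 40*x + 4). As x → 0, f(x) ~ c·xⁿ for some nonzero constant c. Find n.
3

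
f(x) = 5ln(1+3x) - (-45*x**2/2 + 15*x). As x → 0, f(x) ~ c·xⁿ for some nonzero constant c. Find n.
3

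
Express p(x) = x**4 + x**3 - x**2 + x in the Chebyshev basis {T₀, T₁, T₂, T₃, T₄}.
(-1/8)T₀ + (7/4)T₁ + (1/4)T₃ + (1/8)T₄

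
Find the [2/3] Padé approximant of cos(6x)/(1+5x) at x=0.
(1 - 15*x**2)/(15*x**3 + 3*x**2 + 5*x + 1)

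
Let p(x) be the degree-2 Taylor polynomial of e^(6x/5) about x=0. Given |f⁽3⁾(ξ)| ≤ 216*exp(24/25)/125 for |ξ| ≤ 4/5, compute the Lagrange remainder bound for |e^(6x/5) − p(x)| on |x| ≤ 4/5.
2304*exp(24/25)/15625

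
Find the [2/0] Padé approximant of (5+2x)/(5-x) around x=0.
3*x**2/25 + 3*x/5 + 1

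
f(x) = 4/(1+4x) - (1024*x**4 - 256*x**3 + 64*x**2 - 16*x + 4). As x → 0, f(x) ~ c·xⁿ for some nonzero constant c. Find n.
5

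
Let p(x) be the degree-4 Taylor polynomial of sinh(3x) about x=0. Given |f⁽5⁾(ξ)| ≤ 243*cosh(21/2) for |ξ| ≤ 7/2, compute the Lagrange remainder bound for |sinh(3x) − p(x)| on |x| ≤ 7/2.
1361367*cosh(21/2)/1280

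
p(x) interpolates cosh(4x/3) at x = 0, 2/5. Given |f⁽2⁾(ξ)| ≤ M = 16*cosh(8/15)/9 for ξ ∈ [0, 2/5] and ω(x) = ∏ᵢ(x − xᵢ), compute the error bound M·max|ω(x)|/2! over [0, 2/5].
8*cosh(8/15)/225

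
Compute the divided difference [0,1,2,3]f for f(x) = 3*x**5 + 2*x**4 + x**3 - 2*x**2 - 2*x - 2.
88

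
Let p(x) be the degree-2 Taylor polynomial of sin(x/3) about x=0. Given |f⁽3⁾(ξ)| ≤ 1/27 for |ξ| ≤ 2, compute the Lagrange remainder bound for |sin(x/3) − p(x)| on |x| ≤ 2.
4/81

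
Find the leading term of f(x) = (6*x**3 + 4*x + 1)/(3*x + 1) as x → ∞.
2*x**2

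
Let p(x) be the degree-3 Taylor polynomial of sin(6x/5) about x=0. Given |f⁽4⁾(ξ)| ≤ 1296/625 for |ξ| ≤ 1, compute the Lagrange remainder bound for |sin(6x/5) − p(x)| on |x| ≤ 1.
54/625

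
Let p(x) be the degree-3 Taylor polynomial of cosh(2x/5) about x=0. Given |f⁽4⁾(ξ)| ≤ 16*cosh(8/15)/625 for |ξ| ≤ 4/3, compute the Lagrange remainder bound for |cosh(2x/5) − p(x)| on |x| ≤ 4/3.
512*cosh(8/15)/151875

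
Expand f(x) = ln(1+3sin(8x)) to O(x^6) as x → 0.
24*x - 288*x**2 + 4352*x**3 - 76800*x**4 + 1445888*x**5 + O(x**6)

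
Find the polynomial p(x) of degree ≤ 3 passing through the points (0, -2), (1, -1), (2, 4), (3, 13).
2*x**2 - x - 2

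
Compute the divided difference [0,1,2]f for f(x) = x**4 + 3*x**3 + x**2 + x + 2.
17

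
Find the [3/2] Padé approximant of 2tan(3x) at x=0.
(-18*x**3/5 + 6*x)/(1 - 18*x**2/5)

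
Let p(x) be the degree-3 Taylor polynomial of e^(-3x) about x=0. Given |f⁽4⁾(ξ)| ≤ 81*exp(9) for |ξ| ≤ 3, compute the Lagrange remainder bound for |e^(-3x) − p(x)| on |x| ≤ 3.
2187*exp(9)/8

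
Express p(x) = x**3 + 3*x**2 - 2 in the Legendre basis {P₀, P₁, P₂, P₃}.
-P₀ + (3/5)P₁ + (2)P₂ + (2/5)P₃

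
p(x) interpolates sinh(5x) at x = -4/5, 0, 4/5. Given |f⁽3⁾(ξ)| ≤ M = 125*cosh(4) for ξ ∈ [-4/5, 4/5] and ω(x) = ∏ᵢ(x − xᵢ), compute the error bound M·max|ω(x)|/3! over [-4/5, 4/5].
64*sqrt(3)*cosh(4)/27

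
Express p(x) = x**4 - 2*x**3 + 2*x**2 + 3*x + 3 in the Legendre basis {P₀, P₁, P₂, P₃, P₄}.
(58/15)P₀ + (9/5)P₁ + (40/21)P₂ + (-4/5)P₃ + (8/35)P₄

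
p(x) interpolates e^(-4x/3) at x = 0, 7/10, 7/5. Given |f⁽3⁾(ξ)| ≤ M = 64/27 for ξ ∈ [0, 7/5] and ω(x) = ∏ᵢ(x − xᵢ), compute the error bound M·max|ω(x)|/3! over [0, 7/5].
2744*sqrt(3)/91125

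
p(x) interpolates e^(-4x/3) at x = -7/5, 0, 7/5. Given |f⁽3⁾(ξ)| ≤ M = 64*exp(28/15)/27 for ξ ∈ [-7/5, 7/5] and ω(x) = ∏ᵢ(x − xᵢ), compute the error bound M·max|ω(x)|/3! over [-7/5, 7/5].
21952*sqrt(3)*exp(28/15)/91125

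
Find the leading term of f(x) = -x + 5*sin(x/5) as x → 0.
-x**3/150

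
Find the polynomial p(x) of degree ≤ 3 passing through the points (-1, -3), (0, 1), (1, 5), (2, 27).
3*x**3 + x + 1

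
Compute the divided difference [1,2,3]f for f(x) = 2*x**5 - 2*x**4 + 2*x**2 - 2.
132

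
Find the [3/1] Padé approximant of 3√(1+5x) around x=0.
(-375*x**3/64 + 225*x**2/16 + 135*x/8 + 3)/(25*x/8 + 1)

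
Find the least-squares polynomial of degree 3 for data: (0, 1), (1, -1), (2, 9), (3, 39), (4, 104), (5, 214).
37/42 + (-685/252)x + (-55/84)x² + (35/18)x³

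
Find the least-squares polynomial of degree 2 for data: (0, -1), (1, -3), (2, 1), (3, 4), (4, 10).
-51/35 + (-97/70)x + (15/14)x²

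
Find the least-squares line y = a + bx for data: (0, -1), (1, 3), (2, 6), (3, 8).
a = -1/2, b = 3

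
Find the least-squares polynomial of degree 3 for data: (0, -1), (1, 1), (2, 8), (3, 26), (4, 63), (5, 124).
-62/63 + (653/378)x + (-215/252)x² + (119/108)x³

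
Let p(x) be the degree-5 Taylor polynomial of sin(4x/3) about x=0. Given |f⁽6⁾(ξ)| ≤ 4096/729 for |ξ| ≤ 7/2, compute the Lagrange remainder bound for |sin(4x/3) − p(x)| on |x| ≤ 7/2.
470596/32805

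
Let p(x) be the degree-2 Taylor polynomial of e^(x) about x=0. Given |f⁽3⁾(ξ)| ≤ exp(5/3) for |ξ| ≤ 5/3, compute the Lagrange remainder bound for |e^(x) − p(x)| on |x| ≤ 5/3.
125*exp(5/3)/162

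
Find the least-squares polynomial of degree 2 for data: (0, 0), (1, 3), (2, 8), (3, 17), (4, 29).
1/7 + (32/35)x + (11/7)x²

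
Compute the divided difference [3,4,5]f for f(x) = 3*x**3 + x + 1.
36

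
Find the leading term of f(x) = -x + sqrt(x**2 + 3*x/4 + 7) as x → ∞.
3/8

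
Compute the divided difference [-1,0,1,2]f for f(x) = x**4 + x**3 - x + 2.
3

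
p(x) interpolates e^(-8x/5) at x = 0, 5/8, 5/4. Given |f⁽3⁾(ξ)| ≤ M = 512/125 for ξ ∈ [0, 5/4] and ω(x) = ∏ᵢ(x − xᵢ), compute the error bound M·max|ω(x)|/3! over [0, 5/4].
sqrt(3)/27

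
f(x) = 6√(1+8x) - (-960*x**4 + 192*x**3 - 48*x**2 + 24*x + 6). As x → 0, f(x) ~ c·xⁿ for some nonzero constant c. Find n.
5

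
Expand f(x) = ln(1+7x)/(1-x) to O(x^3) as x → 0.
7*x - 35*x**2/2 + O(x**3)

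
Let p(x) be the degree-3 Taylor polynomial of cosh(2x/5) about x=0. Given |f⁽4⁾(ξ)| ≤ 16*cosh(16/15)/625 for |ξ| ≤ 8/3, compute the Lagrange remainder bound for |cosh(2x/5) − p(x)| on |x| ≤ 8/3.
8192*cosh(16/15)/151875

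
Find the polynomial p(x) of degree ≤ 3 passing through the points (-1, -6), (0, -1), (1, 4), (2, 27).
3*x**3 + 2*x - 1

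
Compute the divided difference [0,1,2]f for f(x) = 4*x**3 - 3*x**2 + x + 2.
9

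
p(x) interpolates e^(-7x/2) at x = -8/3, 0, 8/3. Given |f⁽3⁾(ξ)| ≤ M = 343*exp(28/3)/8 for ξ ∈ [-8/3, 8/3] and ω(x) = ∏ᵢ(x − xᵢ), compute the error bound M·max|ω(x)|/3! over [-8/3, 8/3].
21952*sqrt(3)*exp(28/3)/729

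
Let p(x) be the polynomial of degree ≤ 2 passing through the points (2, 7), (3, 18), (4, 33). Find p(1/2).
-2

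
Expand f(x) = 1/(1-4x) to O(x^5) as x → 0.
1 + 4*x + 16*x**2 + 64*x**3 + 256*x**4 + O(x**5)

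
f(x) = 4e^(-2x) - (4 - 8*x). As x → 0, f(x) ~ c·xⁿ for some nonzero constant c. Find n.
2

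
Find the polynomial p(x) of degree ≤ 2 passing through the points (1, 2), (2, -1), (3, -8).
-2*x**2 + 3*x + 1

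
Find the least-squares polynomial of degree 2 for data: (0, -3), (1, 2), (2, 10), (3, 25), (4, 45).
-19/7 + (93/70)x + (37/14)x²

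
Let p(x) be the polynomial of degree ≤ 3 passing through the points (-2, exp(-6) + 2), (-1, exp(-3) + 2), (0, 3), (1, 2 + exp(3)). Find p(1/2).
(-5*exp(3) + 1 + (47 + 5*exp(3))*exp(6))*exp(-6)/16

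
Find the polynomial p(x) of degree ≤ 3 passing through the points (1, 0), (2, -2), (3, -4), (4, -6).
2 - 2*x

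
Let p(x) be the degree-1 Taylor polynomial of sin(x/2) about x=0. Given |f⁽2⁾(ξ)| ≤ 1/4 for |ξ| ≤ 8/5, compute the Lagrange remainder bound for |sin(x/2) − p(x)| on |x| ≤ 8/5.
8/25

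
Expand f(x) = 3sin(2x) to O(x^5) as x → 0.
6*x - 4*x**3 + O(x**5)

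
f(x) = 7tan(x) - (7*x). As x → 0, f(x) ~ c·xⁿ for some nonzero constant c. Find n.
3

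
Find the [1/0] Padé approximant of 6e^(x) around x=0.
6*x + 6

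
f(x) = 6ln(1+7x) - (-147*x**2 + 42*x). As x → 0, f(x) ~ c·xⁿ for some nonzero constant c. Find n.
3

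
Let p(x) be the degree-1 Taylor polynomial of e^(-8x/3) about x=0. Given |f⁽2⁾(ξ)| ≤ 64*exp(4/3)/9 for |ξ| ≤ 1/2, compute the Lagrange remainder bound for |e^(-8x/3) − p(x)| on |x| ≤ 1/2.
8*exp(4/3)/9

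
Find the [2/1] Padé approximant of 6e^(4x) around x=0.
(16*x**2 + 16*x + 6)/(1 - 4*x/3)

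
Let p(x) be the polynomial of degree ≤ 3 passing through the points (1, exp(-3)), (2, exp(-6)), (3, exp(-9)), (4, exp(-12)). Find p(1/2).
(-35*exp(6) - 5 + 21*exp(3) + 35*exp(9))*exp(-12)/16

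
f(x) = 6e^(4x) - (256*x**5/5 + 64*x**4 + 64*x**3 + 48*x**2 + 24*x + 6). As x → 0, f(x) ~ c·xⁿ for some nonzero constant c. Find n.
6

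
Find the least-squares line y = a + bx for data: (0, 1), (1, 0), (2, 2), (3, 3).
a = 3/10, b = 4/5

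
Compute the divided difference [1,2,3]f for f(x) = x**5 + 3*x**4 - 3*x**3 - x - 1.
147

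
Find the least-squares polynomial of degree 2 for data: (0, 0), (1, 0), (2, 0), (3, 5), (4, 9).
2/35 + (-99/70)x + (13/14)x²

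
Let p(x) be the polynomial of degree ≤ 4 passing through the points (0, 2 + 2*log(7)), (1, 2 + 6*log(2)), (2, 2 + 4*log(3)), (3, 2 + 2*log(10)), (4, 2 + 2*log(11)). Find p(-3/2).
2 + log(1872797819754501433162325209838239048686050199724979277482993169*11**(59/64)*3**(13/16)*5**(15/16)*7**(3/64)/6805647338418769269267492148635364229120000000000000000000000000)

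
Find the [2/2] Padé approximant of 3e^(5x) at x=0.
(25*x**2/4 + 15*x/2 + 3)/(25*x**2/12 - 5*x/2 + 1)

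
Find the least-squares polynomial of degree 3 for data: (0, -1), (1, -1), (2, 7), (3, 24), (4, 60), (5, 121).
-155/126 + (377/756)x + (-34/63)x² + (115/108)x³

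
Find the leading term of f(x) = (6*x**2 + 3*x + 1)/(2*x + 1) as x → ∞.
3*x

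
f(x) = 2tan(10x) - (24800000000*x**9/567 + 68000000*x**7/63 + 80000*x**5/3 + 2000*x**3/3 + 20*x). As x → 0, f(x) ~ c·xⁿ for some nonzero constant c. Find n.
11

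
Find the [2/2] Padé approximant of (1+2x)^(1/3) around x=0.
(28*x**2/27 + 7*x/3 + 1)/(10*x**2/27 + 5*x/3 + 1)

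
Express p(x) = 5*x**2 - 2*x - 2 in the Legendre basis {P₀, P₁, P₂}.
(-1/3)P₀ + (-2)P₁ + (10/3)P₂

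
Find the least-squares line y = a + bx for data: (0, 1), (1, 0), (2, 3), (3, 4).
a = 1/5, b = 6/5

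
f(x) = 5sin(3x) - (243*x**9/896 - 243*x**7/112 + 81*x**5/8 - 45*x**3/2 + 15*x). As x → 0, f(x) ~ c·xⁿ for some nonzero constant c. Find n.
11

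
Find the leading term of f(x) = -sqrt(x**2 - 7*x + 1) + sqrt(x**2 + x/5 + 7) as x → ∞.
18/5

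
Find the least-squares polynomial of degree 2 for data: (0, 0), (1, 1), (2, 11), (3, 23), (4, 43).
-2/7 + (-22/35)x + (20/7)x²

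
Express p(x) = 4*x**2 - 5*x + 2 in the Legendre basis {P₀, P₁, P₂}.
(10/3)P₀ + (-5)P₁ + (8/3)P₂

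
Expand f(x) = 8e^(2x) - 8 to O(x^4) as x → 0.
16*x + 16*x**2 + 32*x**3/3 + O(x**4)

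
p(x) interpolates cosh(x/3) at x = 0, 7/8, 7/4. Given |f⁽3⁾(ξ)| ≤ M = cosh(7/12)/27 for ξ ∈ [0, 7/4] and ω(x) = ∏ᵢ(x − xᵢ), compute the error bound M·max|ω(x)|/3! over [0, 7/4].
343*sqrt(3)*cosh(7/12)/373248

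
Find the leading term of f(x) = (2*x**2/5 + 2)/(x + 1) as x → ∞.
2*x/5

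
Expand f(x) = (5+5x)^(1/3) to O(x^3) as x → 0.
5**(1/3) + 5**(1/3)*x/3 - 5**(1/3)*x**2/9 + O(x**3)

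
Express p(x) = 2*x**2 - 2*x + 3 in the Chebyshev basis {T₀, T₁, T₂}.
(4)T₀ + (-2)T₁ + T₂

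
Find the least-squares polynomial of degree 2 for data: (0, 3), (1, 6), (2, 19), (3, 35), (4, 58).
89/35 + (113/70)x + (43/14)x²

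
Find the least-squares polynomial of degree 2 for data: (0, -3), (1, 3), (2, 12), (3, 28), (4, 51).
-89/35 + (111/70)x + (41/14)x²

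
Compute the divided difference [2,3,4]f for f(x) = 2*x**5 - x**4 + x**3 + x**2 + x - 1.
525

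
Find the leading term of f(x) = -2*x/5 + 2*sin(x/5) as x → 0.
-x**3/375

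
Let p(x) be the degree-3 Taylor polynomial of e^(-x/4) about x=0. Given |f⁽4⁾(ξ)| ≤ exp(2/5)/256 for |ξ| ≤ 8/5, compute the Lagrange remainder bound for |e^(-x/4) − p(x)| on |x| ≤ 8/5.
2*exp(2/5)/1875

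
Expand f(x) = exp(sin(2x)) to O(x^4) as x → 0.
1 + 2*x + 2*x**2 + O(x**4)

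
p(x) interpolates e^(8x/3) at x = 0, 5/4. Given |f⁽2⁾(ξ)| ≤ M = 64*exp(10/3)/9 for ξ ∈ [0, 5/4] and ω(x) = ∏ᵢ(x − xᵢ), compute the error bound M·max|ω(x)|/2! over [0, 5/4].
25*exp(10/3)/18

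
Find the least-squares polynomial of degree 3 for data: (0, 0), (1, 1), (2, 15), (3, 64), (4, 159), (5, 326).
-5/126 + (65/756)x + (-547/252)x² + (82/27)x³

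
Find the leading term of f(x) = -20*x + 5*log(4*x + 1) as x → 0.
-40*x**2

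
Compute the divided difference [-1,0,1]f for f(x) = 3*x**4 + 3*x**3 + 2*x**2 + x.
5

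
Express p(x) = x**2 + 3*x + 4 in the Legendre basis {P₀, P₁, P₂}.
(13/3)P₀ + (3)P₁ + (2/3)P₂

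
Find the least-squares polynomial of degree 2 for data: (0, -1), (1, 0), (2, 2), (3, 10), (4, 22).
-3/5 + (-12/5)x + (2)x²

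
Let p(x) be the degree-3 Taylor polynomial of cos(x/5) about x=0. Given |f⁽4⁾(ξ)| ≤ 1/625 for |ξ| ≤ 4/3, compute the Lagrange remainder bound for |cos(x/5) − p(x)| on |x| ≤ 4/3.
32/151875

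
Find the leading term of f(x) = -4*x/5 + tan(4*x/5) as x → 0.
64*x**3/375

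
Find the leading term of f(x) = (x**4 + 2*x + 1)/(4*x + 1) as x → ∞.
x**3/4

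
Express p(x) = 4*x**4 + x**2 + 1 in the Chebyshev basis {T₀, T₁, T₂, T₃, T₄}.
(3)T₀ + (5/2)T₂ + (1/2)T₄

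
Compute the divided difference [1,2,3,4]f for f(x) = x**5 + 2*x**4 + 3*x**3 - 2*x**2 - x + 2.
88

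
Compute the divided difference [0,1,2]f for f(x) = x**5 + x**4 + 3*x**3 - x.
31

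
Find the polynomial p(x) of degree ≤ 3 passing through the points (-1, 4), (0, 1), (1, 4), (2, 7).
-x**3 + 3*x**2 + x + 1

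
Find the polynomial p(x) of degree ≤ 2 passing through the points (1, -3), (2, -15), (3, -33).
-3*x**2 - 3*x + 3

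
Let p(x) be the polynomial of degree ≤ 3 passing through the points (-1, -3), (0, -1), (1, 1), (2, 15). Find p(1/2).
-3/4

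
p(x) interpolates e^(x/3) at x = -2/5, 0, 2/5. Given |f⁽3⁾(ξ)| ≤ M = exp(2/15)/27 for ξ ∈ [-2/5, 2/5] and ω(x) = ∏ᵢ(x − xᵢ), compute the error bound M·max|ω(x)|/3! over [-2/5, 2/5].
8*sqrt(3)*exp(2/15)/91125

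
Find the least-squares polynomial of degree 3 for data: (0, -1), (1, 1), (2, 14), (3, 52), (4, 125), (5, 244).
-55/63 + (-178/189)x + (125/252)x² + (205/108)x³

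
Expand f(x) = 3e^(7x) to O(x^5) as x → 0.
3 + 21*x + 147*x**2/2 + 343*x**3/2 + 2401*x**4/8 + O(x**5)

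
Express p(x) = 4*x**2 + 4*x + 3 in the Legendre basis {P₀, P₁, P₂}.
(13/3)P₀ + (4)P₁ + (8/3)P₂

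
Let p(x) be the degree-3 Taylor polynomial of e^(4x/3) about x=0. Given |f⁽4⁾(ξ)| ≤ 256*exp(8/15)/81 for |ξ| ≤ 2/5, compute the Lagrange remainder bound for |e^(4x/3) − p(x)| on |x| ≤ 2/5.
512*exp(8/15)/151875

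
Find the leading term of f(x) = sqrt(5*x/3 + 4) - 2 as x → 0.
5*x/12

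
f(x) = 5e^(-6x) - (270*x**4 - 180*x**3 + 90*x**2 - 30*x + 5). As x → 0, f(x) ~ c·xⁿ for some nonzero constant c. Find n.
5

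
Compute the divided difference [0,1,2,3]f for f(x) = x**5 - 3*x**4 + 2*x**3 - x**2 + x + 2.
9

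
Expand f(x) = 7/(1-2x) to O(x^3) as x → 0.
7 + 14*x + 28*x**2 + O(x**3)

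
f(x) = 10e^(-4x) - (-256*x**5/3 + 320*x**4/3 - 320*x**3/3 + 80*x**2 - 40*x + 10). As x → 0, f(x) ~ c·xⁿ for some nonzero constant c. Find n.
6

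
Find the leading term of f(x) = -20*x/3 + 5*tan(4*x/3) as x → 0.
320*x**3/81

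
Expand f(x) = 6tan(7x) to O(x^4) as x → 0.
42*x + 686*x**3 + O(x**4)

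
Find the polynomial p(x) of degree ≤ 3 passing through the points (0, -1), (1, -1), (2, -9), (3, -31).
-x**3 - x**2 + 2*x - 1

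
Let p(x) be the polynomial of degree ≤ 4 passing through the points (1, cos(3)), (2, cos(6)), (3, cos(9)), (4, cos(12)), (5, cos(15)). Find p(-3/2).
5005*cos(9)/64 - 2145*cos(6)/32 - 1365*cos(12)/32 + 3003*cos(3)/128 + 1155*cos(15)/128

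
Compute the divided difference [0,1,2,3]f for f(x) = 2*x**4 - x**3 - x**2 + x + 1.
11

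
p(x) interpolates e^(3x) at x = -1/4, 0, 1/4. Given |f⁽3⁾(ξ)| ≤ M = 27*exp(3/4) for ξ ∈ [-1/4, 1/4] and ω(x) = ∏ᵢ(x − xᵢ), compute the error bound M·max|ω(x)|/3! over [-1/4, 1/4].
sqrt(3)*exp(3/4)/64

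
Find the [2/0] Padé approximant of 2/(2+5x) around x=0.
25*x**2/4 - 5*x/2 + 1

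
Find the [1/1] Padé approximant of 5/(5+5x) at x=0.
1/(x + 1)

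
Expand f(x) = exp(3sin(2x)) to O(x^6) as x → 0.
1 + 6*x + 18*x**2 + 32*x**3 + 30*x**4 - 32*x**5/5 + O(x**6)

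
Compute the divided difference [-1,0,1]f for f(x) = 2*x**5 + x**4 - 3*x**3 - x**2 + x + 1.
0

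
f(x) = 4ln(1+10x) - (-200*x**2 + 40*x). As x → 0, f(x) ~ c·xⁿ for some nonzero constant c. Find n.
3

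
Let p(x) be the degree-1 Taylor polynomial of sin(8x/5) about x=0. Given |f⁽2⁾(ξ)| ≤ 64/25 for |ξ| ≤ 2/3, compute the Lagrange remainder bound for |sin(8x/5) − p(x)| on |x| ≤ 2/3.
128/225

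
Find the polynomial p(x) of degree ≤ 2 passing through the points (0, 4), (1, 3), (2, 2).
4 - x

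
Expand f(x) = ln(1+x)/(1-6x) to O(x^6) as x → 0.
x + 11*x**2/2 + 100*x**3/3 + 799*x**4/4 + 11987*x**5/10 + O(x**6)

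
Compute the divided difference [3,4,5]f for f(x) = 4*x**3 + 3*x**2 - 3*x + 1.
51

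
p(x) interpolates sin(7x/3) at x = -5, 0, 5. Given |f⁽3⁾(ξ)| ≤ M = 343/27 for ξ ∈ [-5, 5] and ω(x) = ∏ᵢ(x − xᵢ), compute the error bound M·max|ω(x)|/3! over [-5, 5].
42875*sqrt(3)/729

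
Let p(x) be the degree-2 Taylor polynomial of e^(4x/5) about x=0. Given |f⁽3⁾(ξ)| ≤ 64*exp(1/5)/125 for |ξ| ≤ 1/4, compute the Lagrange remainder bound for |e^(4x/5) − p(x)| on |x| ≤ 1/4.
exp(1/5)/750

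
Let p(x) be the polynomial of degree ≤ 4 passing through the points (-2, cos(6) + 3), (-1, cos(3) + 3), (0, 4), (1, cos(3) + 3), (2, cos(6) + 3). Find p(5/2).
175*cos(6)/64 - 75*cos(3)/16 + 381/64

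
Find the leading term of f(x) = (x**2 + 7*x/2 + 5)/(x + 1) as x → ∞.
x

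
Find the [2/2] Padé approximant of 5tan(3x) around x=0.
15*x/(1 - 3*x**2)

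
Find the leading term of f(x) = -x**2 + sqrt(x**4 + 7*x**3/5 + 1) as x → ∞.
7*x/10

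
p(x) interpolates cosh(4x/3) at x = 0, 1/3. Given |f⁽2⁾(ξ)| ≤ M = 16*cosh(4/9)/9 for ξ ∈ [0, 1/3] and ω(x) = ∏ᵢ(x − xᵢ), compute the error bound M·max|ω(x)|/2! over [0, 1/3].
2*cosh(4/9)/81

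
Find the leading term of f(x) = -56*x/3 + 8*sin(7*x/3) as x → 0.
-1372*x**3/81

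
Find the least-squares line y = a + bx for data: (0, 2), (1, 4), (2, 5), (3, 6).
a = 23/10, b = 13/10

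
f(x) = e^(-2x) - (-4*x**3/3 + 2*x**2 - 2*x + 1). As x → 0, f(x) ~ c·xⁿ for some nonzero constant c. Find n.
4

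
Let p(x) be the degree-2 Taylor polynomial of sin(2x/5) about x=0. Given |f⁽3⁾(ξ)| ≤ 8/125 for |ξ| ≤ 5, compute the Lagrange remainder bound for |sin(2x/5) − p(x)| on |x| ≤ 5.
4/3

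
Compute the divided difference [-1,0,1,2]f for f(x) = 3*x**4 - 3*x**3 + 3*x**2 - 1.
3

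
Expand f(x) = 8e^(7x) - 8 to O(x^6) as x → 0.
56*x + 196*x**2 + 1372*x**3/3 + 2401*x**4/3 + 16807*x**5/15 + O(x**6)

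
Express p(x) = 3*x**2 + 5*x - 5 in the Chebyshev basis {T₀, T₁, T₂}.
(-7/2)T₀ + (5)T₁ + (3/2)T₂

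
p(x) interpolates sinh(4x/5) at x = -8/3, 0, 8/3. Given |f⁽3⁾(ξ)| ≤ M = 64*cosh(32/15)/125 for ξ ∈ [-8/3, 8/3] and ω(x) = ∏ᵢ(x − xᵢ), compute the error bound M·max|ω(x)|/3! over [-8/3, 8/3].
32768*sqrt(3)*cosh(32/15)/91125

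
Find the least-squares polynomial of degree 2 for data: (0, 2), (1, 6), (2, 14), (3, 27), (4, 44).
71/35 + (23/14)x + (31/14)x²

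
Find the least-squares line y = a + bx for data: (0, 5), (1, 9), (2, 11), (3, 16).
a = 5, b = 7/2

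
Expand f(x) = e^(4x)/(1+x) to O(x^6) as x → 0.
1 + 3*x + 5*x**2 + 17*x**3/3 + 5*x**4 + 53*x**5/15 + O(x**6)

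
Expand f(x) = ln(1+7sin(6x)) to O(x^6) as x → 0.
42*x - 882*x**2 + 24444*x**3 - 767340*x**4 + 25694172*x**5 + O(x**6)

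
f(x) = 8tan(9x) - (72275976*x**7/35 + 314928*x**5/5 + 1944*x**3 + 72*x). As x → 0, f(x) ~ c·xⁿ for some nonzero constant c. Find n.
9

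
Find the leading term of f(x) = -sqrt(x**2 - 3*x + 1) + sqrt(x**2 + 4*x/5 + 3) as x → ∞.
19/10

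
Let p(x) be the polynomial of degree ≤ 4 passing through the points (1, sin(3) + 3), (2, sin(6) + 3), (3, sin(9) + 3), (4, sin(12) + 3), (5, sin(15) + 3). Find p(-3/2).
3 + 3003*sin(3)/128 + 1155*sin(15)/128 - 2145*sin(6)/32 - 1365*sin(12)/32 + 5005*sin(9)/64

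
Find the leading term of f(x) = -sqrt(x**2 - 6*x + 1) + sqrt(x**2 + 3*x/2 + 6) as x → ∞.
15/4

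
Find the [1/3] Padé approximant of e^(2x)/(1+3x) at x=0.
(5*x/7 + 1)/(38*x**3/21 - 23*x**2/7 + 12*x/7 + 1)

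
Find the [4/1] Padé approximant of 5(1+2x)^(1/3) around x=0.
(80*x**4/243 - 64*x**3/81 + 8*x**2/3 + 32*x/3 + 5)/(22*x/15 + 1)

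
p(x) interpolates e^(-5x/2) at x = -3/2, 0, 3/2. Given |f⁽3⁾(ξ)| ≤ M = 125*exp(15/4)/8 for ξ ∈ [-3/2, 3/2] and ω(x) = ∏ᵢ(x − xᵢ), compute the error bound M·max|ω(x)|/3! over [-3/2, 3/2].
125*sqrt(3)*exp(15/4)/64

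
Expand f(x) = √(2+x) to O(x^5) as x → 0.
sqrt(2) + sqrt(2)*x/4 - sqrt(2)*x**2/32 + sqrt(2)*x**3/128 - 5*sqrt(2)*x**4/2048 + O(x**5)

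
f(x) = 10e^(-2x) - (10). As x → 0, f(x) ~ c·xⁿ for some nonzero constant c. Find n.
1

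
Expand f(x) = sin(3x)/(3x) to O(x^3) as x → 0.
1 - 3*x**2/2 + O(x**3)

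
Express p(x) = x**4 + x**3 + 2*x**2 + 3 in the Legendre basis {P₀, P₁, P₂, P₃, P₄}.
(58/15)P₀ + (3/5)P₁ + (40/21)P₂ + (2/5)P₃ + (8/35)P₄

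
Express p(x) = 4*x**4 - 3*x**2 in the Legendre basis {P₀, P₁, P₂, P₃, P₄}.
(-1/5)P₀ + (2/7)P₂ + (32/35)P₄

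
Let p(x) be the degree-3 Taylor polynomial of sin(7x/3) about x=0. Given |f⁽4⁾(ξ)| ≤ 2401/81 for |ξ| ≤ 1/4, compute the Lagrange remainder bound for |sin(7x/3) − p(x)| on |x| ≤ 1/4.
2401/497664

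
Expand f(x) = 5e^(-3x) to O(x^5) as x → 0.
5 - 15*x + 45*x**2/2 - 45*x**3/2 + 135*x**4/8 + O(x**5)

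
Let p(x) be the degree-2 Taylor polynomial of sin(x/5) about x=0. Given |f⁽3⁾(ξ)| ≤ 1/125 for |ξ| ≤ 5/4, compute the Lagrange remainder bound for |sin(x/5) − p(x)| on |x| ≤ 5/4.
1/384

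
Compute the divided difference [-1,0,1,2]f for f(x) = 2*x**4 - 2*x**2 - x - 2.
4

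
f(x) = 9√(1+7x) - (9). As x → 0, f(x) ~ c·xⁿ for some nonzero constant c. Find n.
1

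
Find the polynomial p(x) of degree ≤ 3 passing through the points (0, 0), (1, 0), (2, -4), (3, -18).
-x**3 + x**2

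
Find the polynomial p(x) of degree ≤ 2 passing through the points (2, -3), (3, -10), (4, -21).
-2*x**2 + 3*x - 1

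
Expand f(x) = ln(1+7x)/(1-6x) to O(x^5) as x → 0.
7*x + 35*x**2/2 + 658*x**3/3 + 2863*x**4/4 + O(x**5)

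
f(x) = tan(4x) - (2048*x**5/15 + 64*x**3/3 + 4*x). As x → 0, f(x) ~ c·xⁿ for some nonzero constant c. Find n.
7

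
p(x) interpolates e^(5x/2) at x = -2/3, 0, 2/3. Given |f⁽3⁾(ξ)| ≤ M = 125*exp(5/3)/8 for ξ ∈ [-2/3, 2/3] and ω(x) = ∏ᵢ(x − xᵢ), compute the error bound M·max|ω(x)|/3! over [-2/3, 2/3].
125*sqrt(3)*exp(5/3)/729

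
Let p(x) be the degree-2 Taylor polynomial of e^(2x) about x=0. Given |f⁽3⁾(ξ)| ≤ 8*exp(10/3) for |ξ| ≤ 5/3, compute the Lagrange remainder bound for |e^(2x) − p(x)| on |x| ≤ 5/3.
500*exp(10/3)/81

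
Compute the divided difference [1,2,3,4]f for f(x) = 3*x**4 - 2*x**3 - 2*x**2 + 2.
28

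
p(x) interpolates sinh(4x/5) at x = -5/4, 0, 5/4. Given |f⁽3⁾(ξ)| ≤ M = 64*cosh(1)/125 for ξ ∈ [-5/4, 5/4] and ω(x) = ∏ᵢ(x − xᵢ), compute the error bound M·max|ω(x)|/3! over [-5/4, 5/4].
sqrt(3)*cosh(1)/27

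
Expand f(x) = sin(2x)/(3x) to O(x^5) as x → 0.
2/3 - 4*x**2/9 + 4*x**4/45 + O(x**5)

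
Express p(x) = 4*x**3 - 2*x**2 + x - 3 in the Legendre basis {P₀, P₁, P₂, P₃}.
(-11/3)P₀ + (17/5)P₁ + (-4/3)P₂ + (8/5)P₃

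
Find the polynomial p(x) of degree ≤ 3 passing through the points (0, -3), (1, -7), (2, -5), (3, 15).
2*x**3 - 3*x**2 - 3*x - 3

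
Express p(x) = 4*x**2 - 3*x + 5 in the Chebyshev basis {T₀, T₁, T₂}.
(7)T₀ + (-3)T₁ + (2)T₂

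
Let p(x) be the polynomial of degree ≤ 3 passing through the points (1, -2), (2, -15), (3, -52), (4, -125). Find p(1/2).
-3/4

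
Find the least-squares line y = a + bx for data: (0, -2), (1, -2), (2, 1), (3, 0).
a = -21/10, b = 9/10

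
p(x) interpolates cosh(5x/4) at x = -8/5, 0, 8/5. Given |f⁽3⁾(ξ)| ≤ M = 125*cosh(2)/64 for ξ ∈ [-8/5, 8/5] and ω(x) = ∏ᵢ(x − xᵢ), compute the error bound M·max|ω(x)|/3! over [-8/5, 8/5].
8*sqrt(3)*cosh(2)/27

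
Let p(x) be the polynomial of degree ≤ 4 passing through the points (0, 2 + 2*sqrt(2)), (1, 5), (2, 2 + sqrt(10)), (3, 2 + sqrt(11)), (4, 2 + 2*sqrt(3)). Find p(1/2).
-35*sqrt(10)/64 - 5*sqrt(3)/64 + 7*sqrt(11)/32 + 35*sqrt(2)/64 + 169/32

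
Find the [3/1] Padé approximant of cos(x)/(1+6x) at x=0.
(x**3/144 - 427*x**2/852 + x/5112 + 1)/(30673*x/5112 + 1)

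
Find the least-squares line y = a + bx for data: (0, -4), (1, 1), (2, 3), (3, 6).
a = -33/10, b = 16/5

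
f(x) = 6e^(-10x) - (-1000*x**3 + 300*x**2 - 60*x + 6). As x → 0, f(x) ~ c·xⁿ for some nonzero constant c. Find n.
4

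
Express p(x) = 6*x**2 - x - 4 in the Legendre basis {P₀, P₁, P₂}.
(-2)P₀ - P₁ + (4)P₂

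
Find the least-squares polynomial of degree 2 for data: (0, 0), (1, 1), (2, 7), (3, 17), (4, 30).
-1/5 + (-2/5)x + (2)x²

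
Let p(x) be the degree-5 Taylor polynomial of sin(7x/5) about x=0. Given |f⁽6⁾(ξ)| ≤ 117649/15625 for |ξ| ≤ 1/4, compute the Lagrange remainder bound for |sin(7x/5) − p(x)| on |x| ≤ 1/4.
117649/46080000000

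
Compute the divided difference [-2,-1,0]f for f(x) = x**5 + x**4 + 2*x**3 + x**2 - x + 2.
-13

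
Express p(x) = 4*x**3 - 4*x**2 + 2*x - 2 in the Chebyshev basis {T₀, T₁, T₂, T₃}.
(-4)T₀ + (5)T₁ + (-2)T₂ + T₃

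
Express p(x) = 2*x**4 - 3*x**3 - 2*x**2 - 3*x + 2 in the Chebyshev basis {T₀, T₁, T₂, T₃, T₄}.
(7/4)T₀ + (-21/4)T₁ + (-3/4)T₃ + (1/4)T₄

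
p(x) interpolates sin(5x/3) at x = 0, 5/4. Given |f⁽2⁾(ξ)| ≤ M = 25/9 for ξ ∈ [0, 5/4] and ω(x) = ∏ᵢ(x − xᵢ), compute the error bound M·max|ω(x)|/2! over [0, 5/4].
625/1152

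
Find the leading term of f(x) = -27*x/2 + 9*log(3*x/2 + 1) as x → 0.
-81*x**2/8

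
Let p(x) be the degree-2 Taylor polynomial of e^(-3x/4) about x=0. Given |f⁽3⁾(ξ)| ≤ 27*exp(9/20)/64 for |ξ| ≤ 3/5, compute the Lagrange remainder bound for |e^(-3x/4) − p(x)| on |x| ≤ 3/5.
243*exp(9/20)/16000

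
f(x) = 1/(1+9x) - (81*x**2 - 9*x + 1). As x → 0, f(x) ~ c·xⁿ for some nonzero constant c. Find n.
3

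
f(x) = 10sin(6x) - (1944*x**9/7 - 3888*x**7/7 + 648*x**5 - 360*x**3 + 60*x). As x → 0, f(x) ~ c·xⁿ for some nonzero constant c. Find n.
11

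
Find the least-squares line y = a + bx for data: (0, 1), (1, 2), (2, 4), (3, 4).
a = 11/10, b = 11/10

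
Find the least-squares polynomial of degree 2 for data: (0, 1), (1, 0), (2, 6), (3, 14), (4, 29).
6/7 + (-19/7)x + (17/7)x²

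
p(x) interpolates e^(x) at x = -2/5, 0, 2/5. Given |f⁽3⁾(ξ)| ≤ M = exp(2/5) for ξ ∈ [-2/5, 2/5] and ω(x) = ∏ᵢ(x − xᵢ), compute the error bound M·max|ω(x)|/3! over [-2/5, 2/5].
8*sqrt(3)*exp(2/5)/3375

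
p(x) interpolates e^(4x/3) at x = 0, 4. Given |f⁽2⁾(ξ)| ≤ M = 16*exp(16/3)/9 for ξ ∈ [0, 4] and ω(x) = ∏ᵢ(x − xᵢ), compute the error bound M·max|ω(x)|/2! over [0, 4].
32*exp(16/3)/9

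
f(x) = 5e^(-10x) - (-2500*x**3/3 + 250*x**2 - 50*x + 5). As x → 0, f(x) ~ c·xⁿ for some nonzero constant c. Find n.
4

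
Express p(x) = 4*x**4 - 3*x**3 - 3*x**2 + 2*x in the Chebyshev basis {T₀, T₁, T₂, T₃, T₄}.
(-1/4)T₁ + (1/2)T₂ + (-3/4)T₃ + (1/2)T₄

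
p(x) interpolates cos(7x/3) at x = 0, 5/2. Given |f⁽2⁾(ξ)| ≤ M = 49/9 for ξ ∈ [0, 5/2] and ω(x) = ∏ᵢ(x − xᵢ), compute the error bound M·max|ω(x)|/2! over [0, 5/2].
1225/288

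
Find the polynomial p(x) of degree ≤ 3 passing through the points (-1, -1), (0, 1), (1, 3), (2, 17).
2*x**3 + 1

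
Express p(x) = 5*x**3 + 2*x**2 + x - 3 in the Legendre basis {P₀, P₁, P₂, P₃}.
(-7/3)P₀ + (4)P₁ + (4/3)P₂ + (2)P₃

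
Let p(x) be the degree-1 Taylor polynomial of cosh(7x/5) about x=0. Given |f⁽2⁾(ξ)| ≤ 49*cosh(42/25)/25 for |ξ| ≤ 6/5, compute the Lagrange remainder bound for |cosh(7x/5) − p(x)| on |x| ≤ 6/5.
882*cosh(42/25)/625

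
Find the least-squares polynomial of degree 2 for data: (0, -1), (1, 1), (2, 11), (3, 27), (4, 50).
-8/7 + (-32/35)x + (24/7)x²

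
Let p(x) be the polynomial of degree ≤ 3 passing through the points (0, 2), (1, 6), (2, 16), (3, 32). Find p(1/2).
13/4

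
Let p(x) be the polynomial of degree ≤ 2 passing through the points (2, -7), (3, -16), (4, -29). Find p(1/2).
-1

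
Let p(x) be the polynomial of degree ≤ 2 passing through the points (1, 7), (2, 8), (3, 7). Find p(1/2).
23/4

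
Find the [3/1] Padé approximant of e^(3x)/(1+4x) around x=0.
(2583*x**3/472 + 1035*x**2/236 + 735*x/236 + 1)/(971*x/236 + 1)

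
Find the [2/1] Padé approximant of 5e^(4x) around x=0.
(40*x**2/3 + 40*x/3 + 5)/(1 - 4*x/3)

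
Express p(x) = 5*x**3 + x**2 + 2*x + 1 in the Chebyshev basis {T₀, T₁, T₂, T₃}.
(3/2)T₀ + (23/4)T₁ + (1/2)T₂ + (5/4)T₃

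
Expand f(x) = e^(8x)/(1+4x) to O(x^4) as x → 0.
1 + 4*x + 16*x**2 + 64*x**3/3 + O(x**4)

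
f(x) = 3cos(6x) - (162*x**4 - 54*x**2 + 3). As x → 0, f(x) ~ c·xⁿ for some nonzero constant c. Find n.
6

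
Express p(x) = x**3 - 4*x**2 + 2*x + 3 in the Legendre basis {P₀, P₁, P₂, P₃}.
(5/3)P₀ + (13/5)P₁ + (-8/3)P₂ + (2/5)P₃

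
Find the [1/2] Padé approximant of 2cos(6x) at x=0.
2/(18*x**2 + 1)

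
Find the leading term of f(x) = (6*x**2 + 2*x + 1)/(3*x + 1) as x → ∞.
2*x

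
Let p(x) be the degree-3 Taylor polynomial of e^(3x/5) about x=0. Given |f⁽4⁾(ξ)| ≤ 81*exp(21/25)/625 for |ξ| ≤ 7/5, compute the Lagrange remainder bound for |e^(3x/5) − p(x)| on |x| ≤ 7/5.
64827*exp(21/25)/3125000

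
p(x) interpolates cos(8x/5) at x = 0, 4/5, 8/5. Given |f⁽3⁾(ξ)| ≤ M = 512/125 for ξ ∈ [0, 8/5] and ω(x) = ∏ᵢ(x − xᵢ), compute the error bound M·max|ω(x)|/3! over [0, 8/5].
32768*sqrt(3)/421875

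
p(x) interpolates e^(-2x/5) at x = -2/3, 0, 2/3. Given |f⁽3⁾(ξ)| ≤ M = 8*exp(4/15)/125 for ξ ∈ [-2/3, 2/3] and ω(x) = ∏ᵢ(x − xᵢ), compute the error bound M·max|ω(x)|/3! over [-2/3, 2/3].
64*sqrt(3)*exp(4/15)/91125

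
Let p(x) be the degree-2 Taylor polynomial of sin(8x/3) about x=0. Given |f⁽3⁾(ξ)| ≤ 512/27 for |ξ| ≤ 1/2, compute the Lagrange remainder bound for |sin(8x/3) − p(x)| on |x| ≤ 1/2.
32/81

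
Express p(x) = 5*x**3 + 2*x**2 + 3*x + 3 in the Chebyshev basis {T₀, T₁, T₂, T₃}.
(4)T₀ + (27/4)T₁ + T₂ + (5/4)T₃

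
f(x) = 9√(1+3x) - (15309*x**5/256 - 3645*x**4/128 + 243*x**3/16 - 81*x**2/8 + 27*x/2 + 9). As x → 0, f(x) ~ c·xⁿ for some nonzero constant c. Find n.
6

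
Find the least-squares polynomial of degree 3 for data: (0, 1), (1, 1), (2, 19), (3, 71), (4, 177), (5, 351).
65/63 + (-607/189)x + (37/126)x² + (155/54)x³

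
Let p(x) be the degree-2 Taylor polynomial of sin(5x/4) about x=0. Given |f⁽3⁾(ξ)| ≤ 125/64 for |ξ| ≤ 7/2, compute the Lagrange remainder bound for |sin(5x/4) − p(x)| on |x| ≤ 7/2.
42875/3072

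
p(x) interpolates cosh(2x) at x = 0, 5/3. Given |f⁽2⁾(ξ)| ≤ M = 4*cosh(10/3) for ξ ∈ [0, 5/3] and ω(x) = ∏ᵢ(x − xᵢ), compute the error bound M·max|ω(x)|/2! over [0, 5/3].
25*cosh(10/3)/18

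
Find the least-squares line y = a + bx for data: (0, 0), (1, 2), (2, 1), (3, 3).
a = 3/10, b = 4/5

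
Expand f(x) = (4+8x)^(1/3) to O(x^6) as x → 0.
2**(2/3) + 2*2**(2/3)*x/3 - 4*2**(2/3)*x**2/9 + 40*2**(2/3)*x**3/81 - 160*2**(2/3)*x**4/243 + 704*2**(2/3)*x**5/729 + O(x**6)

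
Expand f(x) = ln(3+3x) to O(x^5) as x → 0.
log(3) + x - x**2/2 + x**3/3 - x**4/4 + O(x**5)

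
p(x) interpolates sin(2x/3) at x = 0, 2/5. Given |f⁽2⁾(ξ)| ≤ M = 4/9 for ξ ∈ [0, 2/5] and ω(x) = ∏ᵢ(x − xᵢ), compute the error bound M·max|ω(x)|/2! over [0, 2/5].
2/225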